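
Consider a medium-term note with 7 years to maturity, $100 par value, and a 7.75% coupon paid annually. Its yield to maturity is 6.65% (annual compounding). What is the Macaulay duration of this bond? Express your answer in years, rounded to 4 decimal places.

Periodic yield y = 0.0665. Discount each cash flow and weight by its year:
  t   CF        PV=CF/(1+0.0665)^t    t·PV
  1         7.75         7.2668         7.2668
  2         7.75         6.8137        13.6273
  3         7.75         6.3888        19.1664
  4         7.75         5.9904        23.9617
  5         7.75         5.6169        28.0845
  6         7.75         5.2667        31.6001
  7       107.75        68.6580       480.6061
  Σ                    106.0012       604.3129
Price P = Σ PV = 106.0012.
Macaulay duration = Σ(t·PV) / P = 604.3129 / 106.0012 = 5.70100 years.

5.7010 years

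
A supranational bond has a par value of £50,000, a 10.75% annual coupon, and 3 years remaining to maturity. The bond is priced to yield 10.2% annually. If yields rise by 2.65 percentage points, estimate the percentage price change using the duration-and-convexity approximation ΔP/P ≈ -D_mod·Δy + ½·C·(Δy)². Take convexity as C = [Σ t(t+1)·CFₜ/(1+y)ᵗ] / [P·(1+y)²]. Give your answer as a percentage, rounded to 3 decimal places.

With y = 0.102:
  t   CF        PV=CF/(1+0.102)^t    t·PV        t(t+1)·PV
  1     5,375.00     4,877.4955     4,877.4955       9,754.9909
  2     5,375.00     4,426.0394     8,852.0789      26,556.2366
  3    55,375.00    41,377.9486   124,133.8458     496,535.3831
  Σ                 50,681.4835   137,863.4201     532,846.6106
P = 50,681.4835; D_Mac = 2.72019 yrs; D_mod = 2.46841 yrs; C = 8.65744.
Duration effect: -2.46841 × (+0.0265) = -0.065413
Convexity effect: 0.5 × 8.65744 × (0.0265)² = +0.0030398
ΔP/P ≈ -0.065413 + 0.0030398 = -0.062373 = -6.2373%.

-6.237%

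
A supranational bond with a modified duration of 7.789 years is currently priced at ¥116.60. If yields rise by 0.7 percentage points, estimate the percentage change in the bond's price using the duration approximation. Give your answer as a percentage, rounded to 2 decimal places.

Duration approximation: ΔP/P ≈ -D_mod · Δy = -7.789 × (+0.007) = -0.054523.
As a percentage: -5.4523%.

-5.45%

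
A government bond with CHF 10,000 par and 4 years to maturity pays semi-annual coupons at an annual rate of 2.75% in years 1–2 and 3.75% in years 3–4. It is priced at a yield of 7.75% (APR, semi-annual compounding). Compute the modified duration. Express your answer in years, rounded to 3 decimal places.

Periodic yield y = 0.03875. First find Macaulay duration:
  t   CF        PV=CF/(1+0.03875)^t    t·PV
  1       137.50       132.3706       132.3706
  2       137.50       127.4326       254.8652
  3       137.50       122.6788       368.0365
  4       137.50       118.1024       472.4094
  5       187.50       155.0408       775.2042
  6       187.50       149.2571       895.5427
  7       187.50       143.6892     1,005.8241
  8    10,187.50     7,515.8712    60,126.9694
  Σ                  8,464.4427    64,031.2221
P = 8,464.4427; Macaulay duration = 64,031.2221 / 8,464.4427 = 7.56473 half-year periods = 3.78236 years.
Modified duration = D_Mac / (1 + y) = 3.78236 / 1.03875 = 3.64127 years.

3.641 years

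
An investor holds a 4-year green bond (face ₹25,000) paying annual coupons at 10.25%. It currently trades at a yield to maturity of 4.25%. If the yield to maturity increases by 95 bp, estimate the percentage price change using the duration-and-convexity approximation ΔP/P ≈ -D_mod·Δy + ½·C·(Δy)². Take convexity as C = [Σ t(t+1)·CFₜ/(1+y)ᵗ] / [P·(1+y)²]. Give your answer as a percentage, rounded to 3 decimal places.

-3.145%

With y = 0.0425:
  t   CF        PV=CF/(1+0.0425)^t    t·PV        t(t+1)·PV
  1     2,562.50     2,458.0336     2,458.0336       4,916.0671
  2     2,562.50     2,357.8260     4,715.6519      14,146.9558
  3     2,562.50     2,261.7036     6,785.1107      27,140.4428
  4    27,562.50    23,335.3518    93,341.4071     466,707.0356
  Σ                 30,412.9149   107,300.2033     512,910.5014
P = 30,412.9149; D_Mac = 3.52811 yrs; D_mod = 3.38428 yrs; C = 15.51785.
Duration effect: -3.38428 × (+0.0095) = -0.032151
Convexity effect: 0.5 × 15.51785 × (0.0095)² = +0.0007002
ΔP/P ≈ -0.032151 + 0.0007002 = -0.031450 = -3.1450%.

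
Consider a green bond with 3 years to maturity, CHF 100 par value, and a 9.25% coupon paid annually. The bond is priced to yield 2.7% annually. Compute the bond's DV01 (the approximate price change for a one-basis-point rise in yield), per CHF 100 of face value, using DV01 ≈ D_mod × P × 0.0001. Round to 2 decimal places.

Periodic yield y = 0.027.
  t   CF        PV=CF/(1+0.027)^t    t·PV
  1         9.25         9.0068         9.0068
  2         9.25         8.7700        17.5401
  3       109.25       100.8579       302.5738
  Σ                    118.6348       329.1207
P = 118.6348; D_Mac = 2.77423 yrs; D_mod = 2.70130 yrs.
DV01 ≈ 2.70130 × 118.6348 × 0.0001 = 0.032047.

CHF 0.03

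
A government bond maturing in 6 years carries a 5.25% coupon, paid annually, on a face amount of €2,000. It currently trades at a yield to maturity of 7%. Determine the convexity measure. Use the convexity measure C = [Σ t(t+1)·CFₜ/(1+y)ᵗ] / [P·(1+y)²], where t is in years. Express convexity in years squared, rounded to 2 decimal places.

30.75

With y = 0.07:
  t   CF        PV=CF/(1+0.07)^t    t·PV        t(t+1)·PV
  1       105.00        98.1308        98.1308         196.2617
  2       105.00        91.7111       183.4221         550.2664
  3       105.00        85.7113       257.1338       1,028.5353
  4       105.00        80.1040       320.4160       1,602.0799
  5       105.00        74.8635       374.3177       2,245.9065
  6     2,105.00     1,402.6504     8,415.9023      58,911.3160
  Σ                  1,833.1711     9,649.3228      64,534.3658
P = 1,833.1711.
Convexity = Σ t(t+1)·PV / [P·(1+y)²] = 64,534.3658 / (1,833.1711 × 1.144900) = 30.74826.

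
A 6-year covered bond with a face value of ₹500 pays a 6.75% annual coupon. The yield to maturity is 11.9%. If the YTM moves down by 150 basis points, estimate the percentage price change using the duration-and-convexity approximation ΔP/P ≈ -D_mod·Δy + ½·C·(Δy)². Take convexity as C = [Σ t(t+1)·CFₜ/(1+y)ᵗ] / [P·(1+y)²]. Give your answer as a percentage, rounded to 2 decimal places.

+7.00%

With y = 0.119:
  t   CF        PV=CF/(1+0.119)^t    t·PV        t(t+1)·PV
  1        33.75        30.1609        30.1609          60.3217
  2        33.75        26.9534        53.9068         161.7204
  3        33.75        24.0870        72.2611         289.0445
  4        33.75        21.5255        86.1020         430.5102
  5        33.75        19.2364        96.1819         577.0914
  6       533.75       271.8675     1,631.2053      11,418.4370
  Σ                    393.8307     1,969.8180      12,937.1252
P = 393.8307; D_Mac = 5.00169 yrs; D_mod = 4.46978 yrs; C = 26.23421.
Duration effect: -4.46978 × (-0.015) = +0.067047
Convexity effect: 0.5 × 26.23421 × (-0.015)² = +0.0029513
ΔP/P ≈ +0.067047 + 0.0029513 = +0.069998 = +6.9998%.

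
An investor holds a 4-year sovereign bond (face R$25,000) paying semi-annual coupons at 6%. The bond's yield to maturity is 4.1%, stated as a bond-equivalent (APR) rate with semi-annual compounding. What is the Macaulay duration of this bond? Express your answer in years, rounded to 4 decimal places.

3.6302 years

Periodic yield y = 0.0205. Discount each cash flow and weight by its period:
  t   CF        PV=CF/(1+0.0205)^t    t·PV
  1       750.00       734.9339       734.9339
  2       750.00       720.1704     1,440.3407
  3       750.00       705.7034     2,117.1103
  4       750.00       691.5271     2,766.1085
  5       750.00       677.6356     3,388.1780
  6       750.00       664.0231     3,984.1388
  7       750.00       650.6841     4,554.7888
  8    25,750.00    21,891.3811   175,131.0486
  Σ                 26,736.0587   194,116.6476
Price P = Σ PV = 26,736.0587.
Macaulay duration = Σ(t·PV) / P = 194,116.6476 / 26,736.0587 = 7.26048 half-year periods.
In years: 7.26048 / 2 = 3.63024 years.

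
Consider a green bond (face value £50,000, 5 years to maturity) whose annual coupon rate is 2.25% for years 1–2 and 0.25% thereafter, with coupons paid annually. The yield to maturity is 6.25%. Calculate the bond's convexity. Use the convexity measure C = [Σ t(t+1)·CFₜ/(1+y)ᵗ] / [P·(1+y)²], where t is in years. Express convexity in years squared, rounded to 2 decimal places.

With y = 0.0625:
  t   CF        PV=CF/(1+0.0625)^t    t·PV        t(t+1)·PV
  1     1,125.00     1,058.8235     1,058.8235       2,117.6471
  2     1,125.00       996.5398     1,993.0796       5,979.2388
  3       125.00       104.2133       312.6399       1,250.5597
  4       125.00        98.0831       392.3325       1,961.6623
  5    50,125.00    37,017.7222   185,088.6110   1,110,531.6662
  Σ                 39,275.3820   188,845.4866   1,121,840.7741
P = 39,275.3820.
Convexity = Σ t(t+1)·PV / [P·(1+y)²] = 1,121,840.7741 / (39,275.3820 × 1.128906) = 25.30189.

25.30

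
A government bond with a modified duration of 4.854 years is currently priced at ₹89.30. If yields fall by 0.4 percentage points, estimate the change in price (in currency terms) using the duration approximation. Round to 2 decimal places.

Duration approximation: ΔP/P ≈ -D_mod · Δy = -4.854 × (-0.004) = +0.019416.
ΔP ≈ 89.30 × (+0.019416) = +1.7338488.

+₹1.73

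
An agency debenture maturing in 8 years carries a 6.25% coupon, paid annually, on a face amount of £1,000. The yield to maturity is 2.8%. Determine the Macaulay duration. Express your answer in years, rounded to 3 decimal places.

6.704 years

Periodic yield y = 0.028. Discount each cash flow and weight by its year:
  t   CF        PV=CF/(1+0.028)^t    t·PV
  1        62.50        60.7977        60.7977
  2        62.50        59.1417       118.2834
  3        62.50        57.5308       172.5925
  4        62.50        55.9638       223.8554
  5        62.50        54.4395       272.1977
  6        62.50        52.9568       317.7405
  7        62.50        51.5143       360.6004
  8     1,062.50       851.8910     6,815.1279
  Σ                  1,244.2357     8,341.1955
Price P = Σ PV = 1,244.2357.
Macaulay duration = Σ(t·PV) / P = 8,341.1955 / 1,244.2357 = 6.70387 years.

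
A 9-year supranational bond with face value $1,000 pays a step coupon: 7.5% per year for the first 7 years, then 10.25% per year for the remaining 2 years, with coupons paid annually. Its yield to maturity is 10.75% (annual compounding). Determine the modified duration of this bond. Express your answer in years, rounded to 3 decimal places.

6.011 years

Periodic yield y = 0.1075. First find Macaulay duration:
  t   CF        PV=CF/(1+0.1075)^t    t·PV
  1        75.00        67.7201        67.7201
  2        75.00        61.1468       122.2936
  3        75.00        55.2116       165.6347
  4        75.00        49.8524       199.4097
  5        75.00        45.0135       225.0674
  6        75.00        40.6442       243.8654
  7        75.00        36.6991       256.8935
  8       102.50        45.2870       362.2964
  9     1,102.50       439.8301     3,958.4712
  Σ                    841.4049     5,601.6520
P = 841.4049; Macaulay duration = 5,601.6520 / 841.4049 = 6.65750 years.
Modified duration = D_Mac / (1 + y) = 6.65750 / 1.1075 = 6.01129 years.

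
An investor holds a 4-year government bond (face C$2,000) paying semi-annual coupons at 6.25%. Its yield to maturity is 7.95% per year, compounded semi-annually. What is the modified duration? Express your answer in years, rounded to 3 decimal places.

3.449 years

Periodic yield y = 0.03975. First find Macaulay duration:
  t   CF        PV=CF/(1+0.03975)^t    t·PV
  1        62.50        60.1106        60.1106
  2        62.50        57.8126       115.6251
  3        62.50        55.6024       166.8071
  4        62.50        53.4767       213.9067
  5        62.50        51.4322       257.1612
  6        62.50        49.4660       296.7958
  7        62.50        47.5749       333.0240
  8     2,062.50     1,509.9499    12,079.5988
  Σ                  1,885.4251    13,523.0292
P = 1,885.4251; Macaulay duration = 13,523.0292 / 1,885.4251 = 7.17240 half-year periods = 3.58620 years.
Modified duration = D_Mac / (1 + y) = 3.58620 / 1.03975 = 3.44910 years.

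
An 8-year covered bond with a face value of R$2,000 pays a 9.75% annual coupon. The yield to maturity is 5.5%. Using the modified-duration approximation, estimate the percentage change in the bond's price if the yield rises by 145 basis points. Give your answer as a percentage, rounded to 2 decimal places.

Periodic yield y = 0.055. Modified duration first:
  t   CF        PV=CF/(1+0.055)^t    t·PV
  1       195.00       184.8341       184.8341
  2       195.00       175.1982       350.3964
  3       195.00       166.0647       498.1940
  4       195.00       157.4073       629.6291
  5       195.00       149.2012       746.0060
  6       195.00       141.4229       848.5376
  7       195.00       134.0502       938.3512
  8     2,195.00     1,430.2595    11,442.0762
  Σ                  2,538.4381    15,638.0247
P = 2,538.4381; D_Mac = 6.16049 yrs; D_mod = 6.16049/(1+0.055) = 5.83933 yrs.
ΔP/P ≈ -D_mod · Δy = -5.83933 × (+0.0145) = -0.084670 = -8.4670%.

-8.47%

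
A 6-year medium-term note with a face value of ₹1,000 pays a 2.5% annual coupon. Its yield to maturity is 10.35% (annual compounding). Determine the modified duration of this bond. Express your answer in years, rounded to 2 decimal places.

5.03 years

Periodic yield y = 0.1035. First find Macaulay duration:
  t   CF        PV=CF/(1+0.1035)^t    t·PV
  1        25.00        22.6552        22.6552
  2        25.00        20.5303        41.0606
  3        25.00        18.6047        55.8141
  4        25.00        16.8597        67.4389
  5        25.00        15.2784        76.3921
  6     1,025.00       567.6620     3,405.9721
  Σ                    661.5904     3,669.3331
P = 661.5904; Macaulay duration = 3,669.3331 / 661.5904 = 5.54623 years.
Modified duration = D_Mac / (1 + y) = 5.54623 / 1.1035 = 5.02604 years.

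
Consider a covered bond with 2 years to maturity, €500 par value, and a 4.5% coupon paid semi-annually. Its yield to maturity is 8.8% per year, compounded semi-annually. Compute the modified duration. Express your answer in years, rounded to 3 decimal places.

Periodic yield y = 0.044. First find Macaulay duration:
  t   CF        PV=CF/(1+0.044)^t    t·PV
  1        11.25        10.7759        10.7759
  2        11.25        10.3217        20.6434
  3        11.25         9.8867        29.6601
  4       511.25       430.3594     1,721.4377
  Σ                    461.3437     1,782.5171
P = 461.3437; Macaulay duration = 1,782.5171 / 461.3437 = 3.86375 half-year periods = 1.93188 years.
Modified duration = D_Mac / (1 + y) = 1.93188 / 1.044 = 1.85046 years.

1.850 years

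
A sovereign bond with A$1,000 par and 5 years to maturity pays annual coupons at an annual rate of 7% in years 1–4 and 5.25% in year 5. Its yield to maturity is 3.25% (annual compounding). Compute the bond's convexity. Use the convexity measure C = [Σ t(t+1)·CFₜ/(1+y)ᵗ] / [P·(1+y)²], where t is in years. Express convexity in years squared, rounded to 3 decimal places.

23.892

With y = 0.0325:
  t   CF        PV=CF/(1+0.0325)^t    t·PV        t(t+1)·PV
  1        70.00        67.7966        67.7966         135.5932
  2        70.00        65.6626       131.3252         393.9755
  3        70.00        63.5957       190.7871         763.1486
  4        70.00        61.5939       246.3757       1,231.8783
  5     1,052.50       896.9574     4,484.7869      26,908.7211
  Σ                  1,155.6062     5,121.0714      29,433.3166
P = 1,155.6062.
Convexity = Σ t(t+1)·PV / [P·(1+y)²] = 29,433.3166 / (1,155.6062 × 1.066056) = 23.89182.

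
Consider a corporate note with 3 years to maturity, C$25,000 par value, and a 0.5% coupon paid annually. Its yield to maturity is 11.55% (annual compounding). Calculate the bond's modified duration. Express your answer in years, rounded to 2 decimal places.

Periodic yield y = 0.1155. First find Macaulay duration:
  t   CF        PV=CF/(1+0.1155)^t    t·PV
  1       125.00       112.0574       112.0574
  2       125.00       100.4548       200.9097
  3    25,125.00    18,100.7824    54,302.3471
  Σ                 18,313.2946    54,615.3141
P = 18,313.2946; Macaulay duration = 54,615.3141 / 18,313.2946 = 2.98228 years.
Modified duration = D_Mac / (1 + y) = 2.98228 / 1.1155 = 2.67349 years.

2.67 years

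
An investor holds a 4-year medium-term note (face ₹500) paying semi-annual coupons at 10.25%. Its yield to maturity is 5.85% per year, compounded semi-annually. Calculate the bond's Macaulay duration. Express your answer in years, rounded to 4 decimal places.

Periodic yield y = 0.02925. Discount each cash flow and weight by its period:
  t   CF        PV=CF/(1+0.02925)^t    t·PV
  1       25.625        24.8968        24.8968
  2       25.625        24.1892        48.3785
  3       25.625        23.5018        70.5054
  4       25.625        22.8339        91.3357
  5       25.625        22.1850       110.9250
  6       25.625        21.5545       129.3272
  7       25.625        20.9420       146.5939
  8      525.625       417.3583     3,338.8660
  Σ                    577.4615     3,960.8284
Price P = Σ PV = 577.4615.
Macaulay duration = Σ(t·PV) / P = 3,960.8284 / 577.4615 = 6.85903 half-year periods.
In years: 6.85903 / 2 = 3.42952 years.

3.4295 years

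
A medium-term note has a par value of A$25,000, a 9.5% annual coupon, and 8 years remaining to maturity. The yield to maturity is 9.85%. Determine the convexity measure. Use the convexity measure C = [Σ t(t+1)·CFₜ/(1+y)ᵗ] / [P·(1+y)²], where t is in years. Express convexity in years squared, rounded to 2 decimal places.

39.53

With y = 0.0985:
  t   CF        PV=CF/(1+0.0985)^t    t·PV        t(t+1)·PV
  1     2,375.00     2,162.0391     2,162.0391       4,324.0783
  2     2,375.00     1,968.1740     3,936.3480      11,809.0440
  3     2,375.00     1,791.6923     5,375.0769      21,500.3077
  4     2,375.00     1,631.0353     6,524.1413      32,620.7066
  5     2,375.00     1,484.7841     7,423.9205      44,543.5229
  6     2,375.00     1,351.6469     8,109.8813      56,769.1690
  7     2,375.00     1,230.4478     8,613.1344      68,905.0754
  8    27,375.00    12,910.8144   103,286.5152     929,578.6365
  Σ                 24,530.6339   145,431.0568   1,170,050.5405
P = 24,530.6339.
Convexity = Σ t(t+1)·PV / [P·(1+y)²] = 1,170,050.5405 / (24,530.6339 × 1.206702) = 39.52717.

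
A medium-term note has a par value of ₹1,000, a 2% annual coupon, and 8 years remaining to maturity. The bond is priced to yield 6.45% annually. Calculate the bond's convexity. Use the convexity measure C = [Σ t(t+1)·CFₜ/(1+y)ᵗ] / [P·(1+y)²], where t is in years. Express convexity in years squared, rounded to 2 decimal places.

With y = 0.0645:
  t   CF        PV=CF/(1+0.0645)^t    t·PV        t(t+1)·PV
  1        20.00        18.7882        18.7882          37.5763
  2        20.00        17.6498        35.2995         105.8985
  3        20.00        16.5803        49.7410         198.9639
  4        20.00        15.5757        62.3028         311.5138
  5        20.00        14.6319        73.1597         438.9580
  6        20.00        13.7454        82.4721         577.3050
  7        20.00        12.9125        90.3875         723.1000
  8     1,020.00       618.6355     4,949.0841      44,541.7568
  Σ                    728.5192     5,361.2348      46,935.0722
P = 728.5192.
Convexity = Σ t(t+1)·PV / [P·(1+y)²] = 46,935.0722 / (728.5192 × 1.133160) = 56.85454.

56.85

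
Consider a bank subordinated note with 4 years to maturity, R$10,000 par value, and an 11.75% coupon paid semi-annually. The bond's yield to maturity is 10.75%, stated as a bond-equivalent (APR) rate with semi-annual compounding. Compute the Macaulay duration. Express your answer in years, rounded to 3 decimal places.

Periodic yield y = 0.05375. Discount each cash flow and weight by its period:
  t   CF        PV=CF/(1+0.05375)^t    t·PV
  1       587.50       557.5326       557.5326
  2       587.50       529.0938     1,058.1877
  3       587.50       502.1056     1,506.3169
  4       587.50       476.4941     1,905.9764
  5       587.50       452.1889     2,260.9447
  6       587.50       429.1235     2,574.7413
  7       587.50       407.2347     2,850.6428
  8    10,587.50     6,964.5446    55,716.3566
  Σ                 10,318.3179    68,430.6989
Price P = Σ PV = 10,318.3179.
Macaulay duration = Σ(t·PV) / P = 68,430.6989 / 10,318.3179 = 6.63196 half-year periods.
In years: 6.63196 / 2 = 3.31598 years.

3.316 years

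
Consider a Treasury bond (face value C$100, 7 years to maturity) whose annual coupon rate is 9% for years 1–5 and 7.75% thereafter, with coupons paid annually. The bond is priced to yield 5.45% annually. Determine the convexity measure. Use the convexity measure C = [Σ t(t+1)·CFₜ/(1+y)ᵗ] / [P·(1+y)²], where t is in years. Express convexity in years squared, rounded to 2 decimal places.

37.27

With y = 0.0545:
  t   CF        PV=CF/(1+0.0545)^t    t·PV        t(t+1)·PV
  1         9.00         8.5349         8.5349          17.0697
  2         9.00         8.0937        16.1875          48.5625
  3         9.00         7.6754        23.0263          92.1052
  4         9.00         7.2787        29.1150         145.5748
  5         9.00         6.9026        34.5128         207.0765
  6         7.75         5.6367        33.8200         236.7399
  7       107.75        74.3175       520.2226       4,161.7809
  Σ                    118.4395       665.4189       4,908.9095
P = 118.4395.
Convexity = Σ t(t+1)·PV / [P·(1+y)²] = 4,908.9095 / (118.4395 × 1.111970) = 37.27308.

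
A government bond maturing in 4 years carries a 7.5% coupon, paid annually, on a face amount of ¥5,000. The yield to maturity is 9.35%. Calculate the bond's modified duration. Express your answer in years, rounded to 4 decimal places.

3.2802 years

Periodic yield y = 0.0935. First find Macaulay duration:
  t   CF        PV=CF/(1+0.0935)^t    t·PV
  1       375.00       342.9355       342.9355
  2       375.00       313.6127       627.2255
  3       375.00       286.7972       860.3916
  4     5,375.00     3,759.2683    15,037.0731
  Σ                  4,702.6137    16,867.6257
P = 4,702.6137; Macaulay duration = 16,867.6257 / 4,702.6137 = 3.58686 years.
Modified duration = D_Mac / (1 + y) = 3.58686 / 1.0935 = 3.28017 years.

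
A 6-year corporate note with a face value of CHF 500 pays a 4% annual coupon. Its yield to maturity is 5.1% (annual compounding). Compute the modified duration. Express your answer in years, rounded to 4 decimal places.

Periodic yield y = 0.051. First find Macaulay duration:
  t   CF        PV=CF/(1+0.051)^t    t·PV
  1        20.00        19.0295        19.0295
  2        20.00        18.1061        36.2122
  3        20.00        17.2275        51.6825
  4        20.00        16.3915        65.5661
  5        20.00        15.5961        77.9806
  6       520.00       385.8221     2,314.9323
  Σ                    472.1727     2,565.4031
P = 472.1727; Macaulay duration = 2,565.4031 / 472.1727 = 5.43319 years.
Modified duration = D_Mac / (1 + y) = 5.43319 / 1.051 = 5.16954 years.

5.1695 years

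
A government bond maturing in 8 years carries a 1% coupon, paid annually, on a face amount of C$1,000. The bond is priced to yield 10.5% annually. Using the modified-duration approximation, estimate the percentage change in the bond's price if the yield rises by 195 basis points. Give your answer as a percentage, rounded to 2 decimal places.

-13.38%

Periodic yield y = 0.105. Modified duration first:
  t   CF        PV=CF/(1+0.105)^t    t·PV
  1        10.00         9.0498         9.0498
  2        10.00         8.1898        16.3797
  3        10.00         7.4116        22.2349
  4        10.00         6.7073        26.8294
  5        10.00         6.0700        30.3500
  6        10.00         5.4932        32.9593
  7        10.00         4.9712        34.7986
  8     1,010.00       454.3841     3,635.0730
  Σ                    502.2772     3,807.6746
P = 502.2772; D_Mac = 7.58082 yrs; D_mod = 7.58082/(1+0.105) = 6.86047 yrs.
ΔP/P ≈ -D_mod · Δy = -6.86047 × (+0.0195) = -0.133779 = -13.3779%.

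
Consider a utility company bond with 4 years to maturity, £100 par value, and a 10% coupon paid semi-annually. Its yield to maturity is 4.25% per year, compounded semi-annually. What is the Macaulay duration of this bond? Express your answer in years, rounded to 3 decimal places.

Periodic yield y = 0.02125. Discount each cash flow and weight by its period:
  t   CF        PV=CF/(1+0.02125)^t    t·PV
  1         5.00         4.8960         4.8960
  2         5.00         4.7941         9.5882
  3         5.00         4.6943        14.0830
  4         5.00         4.5967        18.3866
  5         5.00         4.5010        22.5050
  6         5.00         4.4074        26.4441
  7         5.00         4.3156        30.2095
  8       105.00        88.7427       709.9418
  Σ                    120.9478       836.0542
Price P = Σ PV = 120.9478.
Macaulay duration = Σ(t·PV) / P = 836.0542 / 120.9478 = 6.91252 half-year periods.
In years: 6.91252 / 2 = 3.45626 years.

3.456 years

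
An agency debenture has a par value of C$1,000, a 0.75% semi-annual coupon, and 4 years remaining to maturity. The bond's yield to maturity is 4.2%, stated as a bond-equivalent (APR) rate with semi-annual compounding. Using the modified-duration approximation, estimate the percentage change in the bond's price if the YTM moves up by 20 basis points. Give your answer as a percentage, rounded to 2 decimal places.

Periodic yield y = 0.021. Modified duration first:
  t   CF        PV=CF/(1+0.021)^t    t·PV
  1         3.75         3.6729         3.6729
  2         3.75         3.5973         7.1947
  3         3.75         3.5233        10.5700
  4         3.75         3.4509        13.8035
  5         3.75         3.3799        16.8994
  6         3.75         3.3104        19.8622
  7         3.75         3.2423        22.6960
  8     1,003.75       850.0014     6,800.0109
  Σ                    874.1783     6,894.7096
P = 874.1783; D_Mac = 7.88707 half-year periods = 3.94354 yrs; D_mod = 3.94354/(1+0.021) = 3.86243 yrs.
ΔP/P ≈ -D_mod · Δy = -3.86243 × (+0.002) = -0.007725 = -0.7725%.

-0.77%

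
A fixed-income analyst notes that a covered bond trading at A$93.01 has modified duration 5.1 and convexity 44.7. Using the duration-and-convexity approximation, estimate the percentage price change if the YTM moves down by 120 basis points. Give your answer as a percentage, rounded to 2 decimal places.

Duration effect: -D_mod·Δy = -5.1 × (-0.012) = +0.061200
Convexity effect: ½·C·(Δy)² = 0.5 × 44.7 × (-0.012)² = +0.0032184
ΔP/P ≈ +0.061200 + 0.0032184 = +0.0644184
= +6.44184%.

+6.44%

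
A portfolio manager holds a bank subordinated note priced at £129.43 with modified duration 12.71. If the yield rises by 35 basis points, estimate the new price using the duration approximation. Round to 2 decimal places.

£123.67

Duration approximation: ΔP/P ≈ -D_mod · Δy = -12.71 × (+0.0035) = -0.044485.
New price ≈ 129.43 × (1 - 0.044485) = 123.67230645.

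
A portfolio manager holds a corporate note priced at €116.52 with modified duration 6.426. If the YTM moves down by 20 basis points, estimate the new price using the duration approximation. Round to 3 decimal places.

€118.018

Duration approximation: ΔP/P ≈ -D_mod · Δy = -6.426 × (-0.002) = +0.012852.
New price ≈ 116.52 × (1 + 0.012852) = 118.01751504.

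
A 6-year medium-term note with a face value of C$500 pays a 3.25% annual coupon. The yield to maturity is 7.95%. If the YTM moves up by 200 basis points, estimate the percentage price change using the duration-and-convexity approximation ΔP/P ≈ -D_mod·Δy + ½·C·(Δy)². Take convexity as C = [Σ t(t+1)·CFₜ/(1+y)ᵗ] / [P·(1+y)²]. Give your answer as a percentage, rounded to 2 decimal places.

With y = 0.0795:
  t   CF        PV=CF/(1+0.0795)^t    t·PV        t(t+1)·PV
  1        16.25        15.0533        15.0533          30.1065
  2        16.25        13.9447        27.8893          83.6680
  3        16.25        12.9177        38.7531         155.0125
  4        16.25        11.9664        47.8655         239.3276
  5        16.25        11.0851        55.4256         332.5534
  6       516.25       326.2302     1,957.3813      13,701.6691
  Σ                    391.1973     2,142.3681      14,542.3371
P = 391.1973; D_Mac = 5.47644 yrs; D_mod = 5.07312 yrs; C = 31.90017.
Duration effect: -5.07312 × (+0.02) = -0.101462
Convexity effect: 0.5 × 31.90017 × (0.02)² = +0.0063800
ΔP/P ≈ -0.101462 + 0.0063800 = -0.095082 = -9.5082%.

-9.51%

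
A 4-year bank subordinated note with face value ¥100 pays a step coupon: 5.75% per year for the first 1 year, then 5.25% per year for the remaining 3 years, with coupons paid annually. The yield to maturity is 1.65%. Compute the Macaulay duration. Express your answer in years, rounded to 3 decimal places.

3.719 years

Periodic yield y = 0.0165. Discount each cash flow and weight by its year:
  t   CF        PV=CF/(1+0.0165)^t    t·PV
  1         5.75         5.6567         5.6567
  2         5.25         5.0809        10.1619
  3         5.25         4.9985        14.9954
  4       105.25        98.5809       394.3234
  Σ                    114.3169       425.1374
Price P = Σ PV = 114.3169.
Macaulay duration = Σ(t·PV) / P = 425.1374 / 114.3169 = 3.71894 years.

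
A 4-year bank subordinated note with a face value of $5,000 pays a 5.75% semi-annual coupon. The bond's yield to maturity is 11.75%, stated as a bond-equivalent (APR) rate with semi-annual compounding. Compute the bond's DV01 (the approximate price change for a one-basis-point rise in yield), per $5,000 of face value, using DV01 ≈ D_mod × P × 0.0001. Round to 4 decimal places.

$1.3744

Periodic yield y = 0.05875.
  t   CF        PV=CF/(1+0.05875)^t    t·PV
  1       143.75       135.7733       135.7733
  2       143.75       128.2393       256.4785
  3       143.75       121.1233       363.3698
  4       143.75       114.4021       457.6086
  5       143.75       108.0540       540.2699
  6       143.75       102.0581       612.3484
  7       143.75        96.3949       674.7640
  8     5,143.75     3,257.8604    26,062.8829
  Σ                  4,063.9052    29,103.4954
P = 4,063.9052; D_Mac = 7.16146 half-year periods = 3.58073 yrs; D_mod = 3.38204 yrs.
DV01 ≈ 3.38204 × 4,063.9052 × 0.0001 = 1.374427.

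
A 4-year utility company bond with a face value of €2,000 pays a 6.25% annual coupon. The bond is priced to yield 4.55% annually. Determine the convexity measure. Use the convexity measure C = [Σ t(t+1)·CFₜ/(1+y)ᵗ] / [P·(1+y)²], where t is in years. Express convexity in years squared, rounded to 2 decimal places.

With y = 0.0455:
  t   CF        PV=CF/(1+0.0455)^t    t·PV        t(t+1)·PV
  1       125.00       119.5600       119.5600         239.1200
  2       125.00       114.3568       228.7136         686.1407
  3       125.00       109.3800       328.1400       1,312.5599
  4     2,125.00     1,778.5365     7,114.1461      35,570.7303
  Σ                  2,121.8333     7,790.5596      37,808.5510
P = 2,121.8333.
Convexity = Σ t(t+1)·PV / [P·(1+y)²] = 37,808.5510 / (2,121.8333 × 1.093070) = 16.30162.

16.30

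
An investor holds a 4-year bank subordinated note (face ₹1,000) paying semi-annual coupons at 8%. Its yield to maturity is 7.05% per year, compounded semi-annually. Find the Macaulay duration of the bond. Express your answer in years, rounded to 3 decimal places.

3.510 years

Periodic yield y = 0.03525. Discount each cash flow and weight by its period:
  t   CF        PV=CF/(1+0.03525)^t    t·PV
  1        40.00        38.6380        38.6380
  2        40.00        37.3224        74.6448
  3        40.00        36.0516       108.1547
  4        40.00        34.8240       139.2961
  5        40.00        33.6383       168.1914
  6        40.00        32.4929       194.9574
  7        40.00        31.3865       219.7057
  8     1,040.00       788.2635     6,306.1081
  Σ                  1,032.6172     7,249.6963
Price P = Σ PV = 1,032.6172.
Macaulay duration = Σ(t·PV) / P = 7,249.6963 / 1,032.6172 = 7.02070 half-year periods.
In years: 7.02070 / 2 = 3.51035 years.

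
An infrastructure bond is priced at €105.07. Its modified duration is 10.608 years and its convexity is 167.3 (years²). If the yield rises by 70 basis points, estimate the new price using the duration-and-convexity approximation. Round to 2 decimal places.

Duration effect: -D_mod·Δy = -10.608 × (+0.007) = -0.074256
Convexity effect: ½·C·(Δy)² = 0.5 × 167.3 × (0.007)² = +0.00409885
ΔP/P ≈ -0.074256 + 0.00409885 = -0.07015715
New price ≈ 105.07 × (1 - 0.07015715) = 97.6985882495.

€97.70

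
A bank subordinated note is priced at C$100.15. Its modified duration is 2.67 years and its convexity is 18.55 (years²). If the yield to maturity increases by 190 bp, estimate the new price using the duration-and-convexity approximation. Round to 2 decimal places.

C$95.40

Duration effect: -D_mod·Δy = -2.67 × (+0.019) = -0.050730
Convexity effect: ½·C·(Δy)² = 0.5 × 18.55 × (0.019)² = +0.003348275
ΔP/P ≈ -0.050730 + 0.003348275 = -0.047381725
New price ≈ 100.15 × (1 - 0.047381725) = 95.40472024125.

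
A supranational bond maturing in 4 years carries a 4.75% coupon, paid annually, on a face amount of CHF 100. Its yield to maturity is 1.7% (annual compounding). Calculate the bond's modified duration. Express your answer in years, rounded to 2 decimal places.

3.69 years

Periodic yield y = 0.017. First find Macaulay duration:
  t   CF        PV=CF/(1+0.017)^t    t·PV
  1         4.75         4.6706         4.6706
  2         4.75         4.5925         9.1851
  3         4.75         4.5158        13.5473
  4       104.75        97.9197       391.6789
  Σ                    111.6986       419.0819
P = 111.6986; Macaulay duration = 419.0819 / 111.6986 = 3.75190 years.
Modified duration = D_Mac / (1 + y) = 3.75190 / 1.017 = 3.68918 years.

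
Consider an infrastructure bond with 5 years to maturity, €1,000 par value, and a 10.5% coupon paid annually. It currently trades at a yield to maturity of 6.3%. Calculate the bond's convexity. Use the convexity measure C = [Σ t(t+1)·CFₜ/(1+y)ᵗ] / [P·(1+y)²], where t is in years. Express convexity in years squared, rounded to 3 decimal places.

20.984

With y = 0.063:
  t   CF        PV=CF/(1+0.063)^t    t·PV        t(t+1)·PV
  1       105.00        98.7770        98.7770         197.5541
  2       105.00        92.9229       185.8458         557.5374
  3       105.00        87.4157       262.2471       1,048.9886
  4       105.00        82.2349       328.9397       1,644.6983
  5     1,105.00       814.1341     4,070.6706      24,424.0236
  Σ                  1,175.4847     4,946.4802      27,872.8019
P = 1,175.4847.
Convexity = Σ t(t+1)·PV / [P·(1+y)²] = 27,872.8019 / (1,175.4847 × 1.129969) = 20.98443.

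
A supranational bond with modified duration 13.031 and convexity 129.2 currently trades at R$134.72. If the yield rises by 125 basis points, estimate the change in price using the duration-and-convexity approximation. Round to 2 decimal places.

-R$20.58

Duration effect: -D_mod·Δy = -13.031 × (+0.0125) = -0.1628875
Convexity effect: ½·C·(Δy)² = 0.5 × 129.2 × (0.0125)² = +0.01009375
ΔP/P ≈ -0.1628875 + 0.01009375 = -0.15279375
ΔP ≈ 134.72 × (-0.15279375) = -20.584374.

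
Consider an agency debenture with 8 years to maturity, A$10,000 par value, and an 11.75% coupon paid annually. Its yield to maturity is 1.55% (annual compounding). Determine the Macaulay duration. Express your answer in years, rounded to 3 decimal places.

6.216 years

Periodic yield y = 0.0155. Discount each cash flow and weight by its year:
  t   CF        PV=CF/(1+0.0155)^t    t·PV
  1     1,175.00     1,157.0655     1,157.0655
  2     1,175.00     1,139.4047     2,278.8094
  3     1,175.00     1,122.0135     3,366.0405
  4     1,175.00     1,104.8877     4,419.5510
  5     1,175.00     1,088.0234     5,440.1169
  6     1,175.00     1,071.4164     6,428.4986
  7     1,175.00     1,055.0629     7,385.4406
  8    11,175.00     9,881.1641    79,049.3124
  Σ                 17,619.0383   109,524.8349
Price P = Σ PV = 17,619.0383.
Macaulay duration = Σ(t·PV) / P = 109,524.8349 / 17,619.0383 = 6.21628 years.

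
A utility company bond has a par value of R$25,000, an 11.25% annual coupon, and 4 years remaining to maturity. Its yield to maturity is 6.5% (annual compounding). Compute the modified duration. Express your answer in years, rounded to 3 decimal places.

3.265 years

Periodic yield y = 0.065. First find Macaulay duration:
  t   CF        PV=CF/(1+0.065)^t    t·PV
  1     2,812.50     2,640.8451     2,640.8451
  2     2,812.50     2,479.6667     4,959.3335
  3     2,812.50     2,328.3256     6,984.9767
  4    27,812.50    21,619.2985    86,477.1939
  Σ                 29,068.1358   101,062.3491
P = 29,068.1358; Macaulay duration = 101,062.3491 / 29,068.1358 = 3.47674 years.
Modified duration = D_Mac / (1 + y) = 3.47674 / 1.065 = 3.26454 years.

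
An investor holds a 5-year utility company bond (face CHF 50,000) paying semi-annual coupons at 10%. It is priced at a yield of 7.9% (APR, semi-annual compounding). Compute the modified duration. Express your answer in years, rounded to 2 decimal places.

3.94 years

Periodic yield y = 0.0395. First find Macaulay duration:
  t   CF        PV=CF/(1+0.0395)^t    t·PV
  1     2,500.00     2,405.0024     2,405.0024
  2     2,500.00     2,313.6146     4,627.2293
  3     2,500.00     2,225.6995     6,677.0985
  4     2,500.00     2,141.1251     8,564.5002
  5     2,500.00     2,059.7644    10,298.8218
  6     2,500.00     1,981.4953    11,888.9718
  7     2,500.00     1,906.2004    13,343.4027
  8     2,500.00     1,833.7666    14,670.1328
  9     2,500.00     1,764.0852    15,876.7671
  10   52,500.00    35,638.0856   356,380.8561
  Σ                 54,268.8391   444,732.7828
P = 54,268.8391; Macaulay duration = 444,732.7828 / 54,268.8391 = 8.19499 half-year periods = 4.09750 years.
Modified duration = D_Mac / (1 + y) = 4.09750 / 1.0395 = 3.94180 years.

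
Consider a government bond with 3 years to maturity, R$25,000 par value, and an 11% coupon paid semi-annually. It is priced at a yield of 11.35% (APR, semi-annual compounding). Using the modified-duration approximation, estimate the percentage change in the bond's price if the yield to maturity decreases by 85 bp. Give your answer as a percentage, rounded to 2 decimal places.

Periodic yield y = 0.05675. Modified duration first:
  t   CF        PV=CF/(1+0.05675)^t    t·PV
  1     1,375.00     1,301.1592     1,301.1592
  2     1,375.00     1,231.2839     2,462.5677
  3     1,375.00     1,165.1610     3,495.4829
  4     1,375.00     1,102.5890     4,410.3562
  5     1,375.00     1,043.3774     5,216.8869
  6    26,375.00    18,939.0822   113,634.4933
  Σ                 24,782.6527   130,520.9462
P = 24,782.6527; D_Mac = 5.26663 half-year periods = 2.63331 yrs; D_mod = 2.63331/(1+0.05675) = 2.49190 yrs.
ΔP/P ≈ -D_mod · Δy = -2.49190 × (-0.0085) = +0.021181 = +2.1181%.

+2.12%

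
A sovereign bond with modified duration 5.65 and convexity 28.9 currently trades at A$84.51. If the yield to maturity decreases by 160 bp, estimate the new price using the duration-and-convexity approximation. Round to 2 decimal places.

Duration effect: -D_mod·Δy = -5.65 × (-0.016) = +0.090400
Convexity effect: ½·C·(Δy)² = 0.5 × 28.9 × (-0.016)² = +0.0036992
ΔP/P ≈ +0.090400 + 0.0036992 = +0.0940992
New price ≈ 84.51 × (1 + 0.0940992) = 92.462323392.

A$92.46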